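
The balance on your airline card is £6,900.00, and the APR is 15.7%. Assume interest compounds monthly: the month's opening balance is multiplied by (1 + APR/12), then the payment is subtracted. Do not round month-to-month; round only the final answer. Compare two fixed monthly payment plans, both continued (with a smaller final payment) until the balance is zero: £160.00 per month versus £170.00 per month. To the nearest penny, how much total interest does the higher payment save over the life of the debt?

£320.83

Monthly rate r = 15.7%/12 = 1.30833% = 0.0130833.
At £160.00/mo: n = ⌈−ln(1 − rB₀/P)/ln(1+r)⌉ = 64 payments (last £144.24); total interest = total paid − £6,900.00 = £3,324.24.
At £170.00/mo: 59 payments (last £43.41); total interest £3,003.41.
Interest saved = £3,324.24 − £3,003.41 = £320.83.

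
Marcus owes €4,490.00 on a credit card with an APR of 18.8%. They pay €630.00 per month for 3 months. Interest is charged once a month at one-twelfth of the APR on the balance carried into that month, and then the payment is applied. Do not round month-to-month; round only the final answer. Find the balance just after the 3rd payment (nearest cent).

Monthly rate r = 18.8%/12 = 1.56667% = 0.0156667.
Each month: B ← B·(1+r) − €630.00.
Month 1: interest €70.34; balance after payment €3,930.34.
Month 2: interest €61.58; balance after payment €3,361.92.
Month 3: interest €52.67; balance after payment €2,784.59.

€2,784.59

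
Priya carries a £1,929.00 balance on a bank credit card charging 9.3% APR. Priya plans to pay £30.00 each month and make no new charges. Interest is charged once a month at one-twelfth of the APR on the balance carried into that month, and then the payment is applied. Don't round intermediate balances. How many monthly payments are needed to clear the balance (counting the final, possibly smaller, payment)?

Monthly rate r = 9.3%/12 = 0.775% = 0.00775.
Recurrence: B ← B·(1+r) − £30.00.
Month 1: interest £14.95; balance after payment £1,913.95.
Month 2: interest £14.83; balance after payment £1,898.78.
Closed form: n = −ln(1 − rB₀/P)/ln(1+r) = −ln(0.50167)/ln(1.00775) ≈ 89.351, so the balance reaches zero during payment 90.

90 months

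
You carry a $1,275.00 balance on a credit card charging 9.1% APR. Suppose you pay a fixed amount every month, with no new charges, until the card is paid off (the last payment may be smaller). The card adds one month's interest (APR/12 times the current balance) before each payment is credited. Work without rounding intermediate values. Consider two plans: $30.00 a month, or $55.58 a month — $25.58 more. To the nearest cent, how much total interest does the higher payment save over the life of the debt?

Monthly rate r = 9.1%/12 = 0.758333% = 0.00758333.
At $30.00/mo: n = ⌈−ln(1 − rB₀/P)/ln(1+r)⌉ = 52 payments (last $14.91); total interest = total paid − $1,275.00 = $269.91.
At $55.58/mo: 26 payments (last $16.56); total interest $131.06.
Interest saved = $269.91 − $131.06 = $138.85.

$138.85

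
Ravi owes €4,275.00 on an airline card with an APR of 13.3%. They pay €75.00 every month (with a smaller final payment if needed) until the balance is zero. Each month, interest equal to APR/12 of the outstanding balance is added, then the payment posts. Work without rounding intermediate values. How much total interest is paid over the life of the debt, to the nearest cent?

€2,522.59

Monthly rate r = 13.3%/12 = 1.10833% = 0.0110833.
Payoff takes n = ⌈−ln(1 − rB₀/P)/ln(1+r)⌉ = ⌈90.633⌉ = 91 payments; the last is €47.59.
Total paid = 90·€75.00 + €47.59 = €6,797.59.
Total interest = total paid − principal = €6,797.59 − €4,275.00 = €2,522.59.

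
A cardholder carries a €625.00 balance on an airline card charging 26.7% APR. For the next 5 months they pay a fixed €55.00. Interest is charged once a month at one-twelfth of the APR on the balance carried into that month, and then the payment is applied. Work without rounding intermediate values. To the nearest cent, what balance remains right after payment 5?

Monthly rate r = 26.7%/12 = 2.225% = 0.02225.
Each month: B ← B·(1+r) − €55.00.
Month 1: interest €13.91; balance after payment €583.91.
Month 2: interest €12.99; balance after payment €541.90.
Month 3: interest €12.06; balance after payment €498.96.
Month 4: interest €11.10; balance after payment €455.06.
Month 5: interest €10.13; balance after payment €410.18.

€410.18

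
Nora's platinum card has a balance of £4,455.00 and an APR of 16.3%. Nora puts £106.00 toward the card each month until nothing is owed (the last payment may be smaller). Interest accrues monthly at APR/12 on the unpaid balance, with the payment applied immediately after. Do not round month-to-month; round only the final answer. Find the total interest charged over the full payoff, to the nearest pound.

£2,192

Monthly rate r = 16.3%/12 = 1.35833% = 0.0135833.
Payoff takes n = ⌈−ln(1 − rB₀/P)/ln(1+r)⌉ = ⌈62.706⌉ = 63 payments; the last is £75.03.
Total paid = 62·£106.00 + £75.03 = £6,647.03.
Total interest = total paid − principal = £6,647.03 − £4,455.00 = £2,192.03.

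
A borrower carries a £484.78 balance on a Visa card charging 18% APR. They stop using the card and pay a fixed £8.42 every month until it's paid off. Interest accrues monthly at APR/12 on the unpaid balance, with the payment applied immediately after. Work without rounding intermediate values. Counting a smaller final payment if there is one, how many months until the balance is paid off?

134 months

Monthly rate r = 18%/12 = 1.5% = 0.015.
Recurrence: B ← B·(1+r) − £8.42.
Month 1: interest £7.27; balance after payment £483.63.
Month 2: interest £7.25; balance after payment £482.47.
Closed form: n = −ln(1 − rB₀/P)/ln(1+r) = −ln(0.13638)/ln(1.015) ≈ 133.816, so the balance reaches zero during payment 134.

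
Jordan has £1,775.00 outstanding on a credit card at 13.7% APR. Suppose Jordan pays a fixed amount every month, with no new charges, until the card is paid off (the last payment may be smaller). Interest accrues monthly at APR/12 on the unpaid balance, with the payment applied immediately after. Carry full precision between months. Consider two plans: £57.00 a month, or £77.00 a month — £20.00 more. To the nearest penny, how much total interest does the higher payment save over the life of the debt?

Monthly rate r = 13.7%/12 = 1.14167% = 0.0114167.
At £57.00/mo: n = ⌈−ln(1 − rB₀/P)/ln(1+r)⌉ = 39 payments (last £39.91); total interest = total paid − £1,775.00 = £430.91.
At £77.00/mo: 27 payments (last £69.60); total interest £296.60.
Interest saved = £430.91 − £296.60 = £134.31.

£134.31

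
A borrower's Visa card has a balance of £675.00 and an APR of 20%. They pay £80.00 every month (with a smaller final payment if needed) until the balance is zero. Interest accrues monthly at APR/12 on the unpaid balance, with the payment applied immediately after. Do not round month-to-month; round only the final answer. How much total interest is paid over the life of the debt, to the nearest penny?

Monthly rate r = 20%/12 = 1.66667% = 0.0166667.
Payoff takes n = ⌈−ln(1 − rB₀/P)/ln(1+r)⌉ = ⌈9.169⌉ = 10 payments; the last is £13.58.
Total paid = 9·£80.00 + £13.58 = £733.58.
Total interest = total paid − principal = £733.58 − £675.00 = £58.58.

£58.58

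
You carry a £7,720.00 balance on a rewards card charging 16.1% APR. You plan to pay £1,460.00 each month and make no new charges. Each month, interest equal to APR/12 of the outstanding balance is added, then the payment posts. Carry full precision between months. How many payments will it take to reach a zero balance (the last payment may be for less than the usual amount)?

6 payments

Monthly rate r = 16.1%/12 = 1.34167% = 0.0134167.
Recurrence: B ← B·(1+r) − £1,460.00.
Month 1: interest £103.58; balance after payment £6,363.58.
Month 2: interest £85.38; balance after payment £4,988.95.
Month 3: interest £66.94; balance after payment £3,595.89.
Month 4: interest £48.24; balance after payment £2,184.13.
Month 5: interest £29.30; balance after payment £753.44.
Month 6: interest £10.11; balance after payment £0.00.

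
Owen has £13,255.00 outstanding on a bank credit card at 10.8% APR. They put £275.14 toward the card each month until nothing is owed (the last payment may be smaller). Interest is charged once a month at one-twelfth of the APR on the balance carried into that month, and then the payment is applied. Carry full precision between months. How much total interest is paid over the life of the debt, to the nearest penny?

£4,200.56

Monthly rate r = 10.8%/12 = 0.9% = 0.009.
Payoff takes n = ⌈−ln(1 − rB₀/P)/ln(1+r)⌉ = ⌈63.441⌉ = 64 payments; the last is £121.74.
Total paid = 63·£275.14 + £121.74 = £17,455.56.
Total interest = total paid − principal = £17,455.56 − £13,255.00 = £4,200.56.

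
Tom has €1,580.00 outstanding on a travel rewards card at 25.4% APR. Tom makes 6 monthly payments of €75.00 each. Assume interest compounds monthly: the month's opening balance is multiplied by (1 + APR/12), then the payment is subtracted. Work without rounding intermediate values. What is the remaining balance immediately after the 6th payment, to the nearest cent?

€1,317.09

Monthly rate r = 25.4%/12 = 2.11667% = 0.0211667.
Each month: B ← B·(1+r) − €75.00.
Month 1: interest €33.44; balance after payment €1,538.44.
Month 2: interest €32.56; balance after payment €1,496.01.
Month 3: interest €31.67; balance after payment €1,452.67.
Month 4: interest €30.75; balance after payment €1,408.42.
Month 5: interest €29.81; balance after payment €1,363.23.
Month 6: interest €28.86; balance after payment €1,317.09.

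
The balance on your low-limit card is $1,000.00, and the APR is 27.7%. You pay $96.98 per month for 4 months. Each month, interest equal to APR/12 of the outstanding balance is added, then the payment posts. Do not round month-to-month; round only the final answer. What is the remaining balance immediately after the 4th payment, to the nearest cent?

$694.02

Monthly rate r = 27.7%/12 = 2.30833% = 0.0230833.
Each month: B ← B·(1+r) − $96.98.
Month 1: interest $23.08; balance after payment $926.10.
Month 2: interest $21.38; balance after payment $850.50.
Month 3: interest $19.63; balance after payment $773.15.
Month 4: interest $17.85; balance after payment $694.02.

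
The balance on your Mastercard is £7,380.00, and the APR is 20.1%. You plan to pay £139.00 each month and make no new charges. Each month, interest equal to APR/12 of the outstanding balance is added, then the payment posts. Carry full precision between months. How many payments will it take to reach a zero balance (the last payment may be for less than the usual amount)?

133 months

Monthly rate r = 20.1%/12 = 1.675% = 0.01675.
Recurrence: B ← B·(1+r) − £139.00.
Month 1: interest £123.62; balance after payment £7,364.61.
Month 2: interest £123.36; balance after payment £7,348.97.
Closed form: n = −ln(1 − rB₀/P)/ln(1+r) = −ln(0.11068)/ln(1.01675) ≈ 132.505, so the balance reaches zero during payment 133.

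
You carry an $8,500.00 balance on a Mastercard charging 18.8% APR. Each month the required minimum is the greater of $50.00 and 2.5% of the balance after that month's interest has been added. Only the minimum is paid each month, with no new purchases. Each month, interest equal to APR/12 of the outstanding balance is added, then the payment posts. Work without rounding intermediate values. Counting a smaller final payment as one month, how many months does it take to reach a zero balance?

Monthly rate r = 18.8%/12 = 1.56667% = 0.0156667.
While 2.5% of the post-interest balance exceeds $50.00, each month B ← (B·(1+r))·(1 − 0.025), i.e. B shrinks by the factor (1+r)·0.975 = 0.99028.
This holds for months 1–150. Entering month 151 the balance is $1,962.42; 2.5% of the post-interest balance is now below $50.00, so the flat $50.00 minimum applies from here.
From month 151 a fixed $50.00 at rate r clears $1,962.42 in 62 more payments. Total: 150 + 62 = 212 months.

212 months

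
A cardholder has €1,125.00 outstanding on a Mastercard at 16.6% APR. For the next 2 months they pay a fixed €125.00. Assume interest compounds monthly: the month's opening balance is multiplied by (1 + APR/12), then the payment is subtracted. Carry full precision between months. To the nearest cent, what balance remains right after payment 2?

€904.61

Monthly rate r = 16.6%/12 = 1.38333% = 0.0138333.
Each month: B ← B·(1+r) − €125.00.
Month 1: interest €15.56; balance after payment €1,015.56.
Month 2: interest €14.05; balance after payment €904.61.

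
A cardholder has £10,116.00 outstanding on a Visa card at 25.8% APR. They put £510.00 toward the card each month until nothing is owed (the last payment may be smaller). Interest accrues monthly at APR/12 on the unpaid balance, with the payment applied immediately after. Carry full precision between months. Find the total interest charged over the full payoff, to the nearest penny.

Monthly rate r = 25.8%/12 = 2.15% = 0.0215.
Payoff takes n = ⌈−ln(1 − rB₀/P)/ln(1+r)⌉ = ⌈26.134⌉ = 27 payments; the last is £68.96.
Total paid = 26·£510.00 + £68.96 = £13,328.96.
Total interest = total paid − principal = £13,328.96 − £10,116.00 = £3,212.96.

£3,212.96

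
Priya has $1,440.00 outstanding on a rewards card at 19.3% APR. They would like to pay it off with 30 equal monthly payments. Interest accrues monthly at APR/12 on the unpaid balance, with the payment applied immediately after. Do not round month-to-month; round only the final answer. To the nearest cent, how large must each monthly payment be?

$60.89

Monthly rate r = 19.3%/12 = 1.60833% = 0.0160833.
Level-payment amortization: P = B₀·r / (1 − (1+r)^(−n)) = 1440.00·0.0160833 / (1 − 1.01608^(−30)).
Denominator 1 − (1+r)^(−30) = 0.380387505.
P = 23.16 / 0.380387505 ≈ 60.89.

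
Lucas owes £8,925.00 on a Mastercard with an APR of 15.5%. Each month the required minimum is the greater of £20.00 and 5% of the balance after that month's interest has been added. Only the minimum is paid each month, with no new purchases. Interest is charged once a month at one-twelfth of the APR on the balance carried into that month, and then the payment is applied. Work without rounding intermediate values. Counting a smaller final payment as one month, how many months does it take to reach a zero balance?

Monthly rate r = 15.5%/12 = 1.29167% = 0.0129167.
While 5% of the post-interest balance exceeds £20.00, each month B ← (B·(1+r))·(1 − 0.05), i.e. B shrinks by the factor (1+r)·0.95 = 0.96227.
This holds for months 1–82. Entering month 83 the balance is £381.06; 5% of the post-interest balance is now below £20.00, so the flat £20.00 minimum applies from here.
From month 83 a fixed £20.00 at rate r clears £381.06 in 23 more payments. Total: 82 + 23 = 105 months.

105 months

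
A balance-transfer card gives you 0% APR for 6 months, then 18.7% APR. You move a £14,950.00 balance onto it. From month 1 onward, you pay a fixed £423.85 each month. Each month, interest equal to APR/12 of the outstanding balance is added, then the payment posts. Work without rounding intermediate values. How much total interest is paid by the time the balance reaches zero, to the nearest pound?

Promo months 1–6 at r₀ = 0%/12 = 0; months 7+ at r₁ = 18.7%/12 = 0.0155833.
After month 6 (no interest yet): B = £14,950.00 − 6·£423.85 = £12,406.90.
Then at r₁ with £423.85/mo: n₂ = −ln(1 − r₁·B/P)/ln(1+r₁) ≈ 39.39 → 40 more payments.
Total paid = 45·£423.85 + £165.95 = £19,239.20; interest = £19,239.20 − £14,950.00 = £4,289.20.

£4,289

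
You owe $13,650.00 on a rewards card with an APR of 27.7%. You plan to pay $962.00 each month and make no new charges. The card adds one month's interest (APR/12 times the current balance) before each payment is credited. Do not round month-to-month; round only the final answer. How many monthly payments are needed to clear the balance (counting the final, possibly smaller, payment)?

Monthly rate r = 27.7%/12 = 2.30833% = 0.0230833.
Recurrence: B ← B·(1+r) − $962.00.
Month 1: interest $315.09; balance after payment $13,003.09.
Month 2: interest $300.15; balance after payment $12,341.24.
Closed form: n = −ln(1 − rB₀/P)/ln(1+r) = −ln(0.67247)/ln(1.02308) ≈ 17.388, so the balance reaches zero during payment 18.

18 months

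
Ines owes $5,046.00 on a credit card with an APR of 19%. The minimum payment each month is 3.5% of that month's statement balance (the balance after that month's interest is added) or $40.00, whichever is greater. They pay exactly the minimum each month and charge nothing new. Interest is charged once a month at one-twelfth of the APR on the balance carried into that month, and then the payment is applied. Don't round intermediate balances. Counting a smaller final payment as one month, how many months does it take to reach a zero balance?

113 months

Monthly rate r = 19%/12 = 1.58333% = 0.0158333.
While 3.5% of the post-interest balance exceeds $40.00, each month B ← (B·(1+r))·(1 − 0.035), i.e. B shrinks by the factor (1+r)·0.965 = 0.98028.
This holds for months 1–76. Entering month 77 the balance is $1,110.53; 3.5% of the post-interest balance is now below $40.00, so the flat $40.00 minimum applies from here.
From month 77 a fixed $40.00 at rate r clears $1,110.53 in 37 more payments. Total: 76 + 37 = 113 months.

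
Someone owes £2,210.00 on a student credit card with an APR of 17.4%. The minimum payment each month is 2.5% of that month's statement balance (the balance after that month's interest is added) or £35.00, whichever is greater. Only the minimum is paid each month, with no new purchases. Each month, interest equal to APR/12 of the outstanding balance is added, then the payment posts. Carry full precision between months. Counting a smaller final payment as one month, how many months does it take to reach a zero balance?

Monthly rate r = 17.4%/12 = 1.45% = 0.0145.
While 2.5% of the post-interest balance exceeds £35.00, each month B ← (B·(1+r))·(1 − 0.025), i.e. B shrinks by the factor (1+r)·0.975 = 0.98914.
This holds for months 1–44. Entering month 45 the balance is £1,366.74; 2.5% of the post-interest balance is now below £35.00, so the flat £35.00 minimum applies from here.
From month 45 a fixed £35.00 at rate r clears £1,366.74 in 59 more payments. Total: 44 + 59 = 103 months.

103 months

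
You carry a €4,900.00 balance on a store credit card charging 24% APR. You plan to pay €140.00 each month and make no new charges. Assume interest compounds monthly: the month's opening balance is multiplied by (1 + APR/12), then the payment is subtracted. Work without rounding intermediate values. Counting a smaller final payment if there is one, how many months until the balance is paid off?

Monthly rate r = 24%/12 = 2% = 0.02.
Recurrence: B ← B·(1+r) − €140.00.
Month 1: interest €98.00; balance after payment €4,858.00.
Month 2: interest €97.16; balance after payment €4,815.16.
Closed form: n = −ln(1 − rB₀/P)/ln(1+r) = −ln(0.3)/ln(1.02) ≈ 60.799, so the balance reaches zero during payment 61.

61 payments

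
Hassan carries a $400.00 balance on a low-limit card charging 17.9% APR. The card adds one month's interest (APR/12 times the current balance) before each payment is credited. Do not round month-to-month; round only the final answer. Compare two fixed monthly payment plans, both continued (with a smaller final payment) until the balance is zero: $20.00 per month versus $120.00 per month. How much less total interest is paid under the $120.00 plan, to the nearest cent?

Monthly rate r = 17.9%/12 = 1.49167% = 0.0149167.
At $20.00/mo: n = ⌈−ln(1 − rB₀/P)/ln(1+r)⌉ = 24 payments (last $18.58); total interest = total paid − $400.00 = $78.58.
At $120.00/mo: 4 payments (last $53.56); total interest $13.56.
Interest saved = $78.58 − $13.56 = $65.02.

$65.02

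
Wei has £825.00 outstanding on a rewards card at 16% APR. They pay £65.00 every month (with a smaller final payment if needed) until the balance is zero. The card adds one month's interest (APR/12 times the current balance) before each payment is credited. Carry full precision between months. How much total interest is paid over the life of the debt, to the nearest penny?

£84.85

Monthly rate r = 16%/12 = 1.33333% = 0.0133333.
Payoff takes n = ⌈−ln(1 − rB₀/P)/ln(1+r)⌉ = ⌈13.998⌉ = 14 payments; the last is £64.85.
Total paid = 13·£65.00 + £64.85 = £909.85.
Total interest = total paid − principal = £909.85 − £825.00 = £84.85.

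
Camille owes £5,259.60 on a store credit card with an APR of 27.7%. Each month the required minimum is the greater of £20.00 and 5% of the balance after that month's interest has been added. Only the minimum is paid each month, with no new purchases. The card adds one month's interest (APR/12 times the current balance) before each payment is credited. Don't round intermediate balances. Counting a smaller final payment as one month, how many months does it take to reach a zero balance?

Monthly rate r = 27.7%/12 = 2.30833% = 0.0230833.
While 5% of the post-interest balance exceeds £20.00, each month B ← (B·(1+r))·(1 − 0.05), i.e. B shrinks by the factor (1+r)·0.95 = 0.97193.
This holds for months 1–92. Entering month 93 the balance is £383.12; 5% of the post-interest balance is now below £20.00, so the flat £20.00 minimum applies from here.
From month 93 a fixed £20.00 at rate r clears £383.12 in 26 more payments. Total: 92 + 26 = 118 months.

118 months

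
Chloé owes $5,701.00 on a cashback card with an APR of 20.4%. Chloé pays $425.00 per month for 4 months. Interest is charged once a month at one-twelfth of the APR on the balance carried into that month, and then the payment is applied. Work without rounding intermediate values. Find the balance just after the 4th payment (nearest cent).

$4,354.82

Monthly rate r = 20.4%/12 = 1.7% = 0.017.
Each month: B ← B·(1+r) − $425.00.
Month 1: interest $96.92; balance after payment $5,372.92.
Month 2: interest $91.34; balance after payment $5,039.26.
Month 3: interest $85.67; balance after payment $4,699.92.
Month 4: interest $79.90; balance after payment $4,354.82.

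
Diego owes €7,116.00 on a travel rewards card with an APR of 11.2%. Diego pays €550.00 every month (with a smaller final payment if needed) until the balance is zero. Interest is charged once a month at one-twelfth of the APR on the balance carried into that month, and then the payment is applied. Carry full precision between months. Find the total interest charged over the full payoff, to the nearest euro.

Monthly rate r = 11.2%/12 = 0.933333% = 0.00933333.
Payoff takes n = ⌈−ln(1 − rB₀/P)/ln(1+r)⌉ = ⌈13.853⌉ = 14 payments; the last is €469.37.
Total paid = 13·€550.00 + €469.37 = €7,619.37.
Total interest = total paid − principal = €7,619.37 − €7,116.00 = €503.37.

€503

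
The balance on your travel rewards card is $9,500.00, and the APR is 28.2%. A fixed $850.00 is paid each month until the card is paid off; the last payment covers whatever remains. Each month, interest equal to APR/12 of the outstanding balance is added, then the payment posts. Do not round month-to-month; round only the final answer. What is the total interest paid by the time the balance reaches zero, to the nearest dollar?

Monthly rate r = 28.2%/12 = 2.35% = 0.0235.
Payoff takes n = ⌈−ln(1 − rB₀/P)/ln(1+r)⌉ = ⌈13.117⌉ = 14 payments; the last is $100.67.
Total paid = 13·$850.00 + $100.67 = $11,150.67.
Total interest = total paid − principal = $11,150.67 − $9,500.00 = $1,650.67.

$1,651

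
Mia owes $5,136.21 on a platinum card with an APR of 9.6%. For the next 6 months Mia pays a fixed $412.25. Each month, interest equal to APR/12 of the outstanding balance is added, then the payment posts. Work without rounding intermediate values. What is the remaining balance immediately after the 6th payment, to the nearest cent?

Monthly rate r = 9.6%/12 = 0.8% = 0.008.
Each month: B ← B·(1+r) − $412.25.
Month 1: interest $41.09; balance after payment $4,765.05.
Month 2: interest $38.12; balance after payment $4,390.92.
Month 3: interest $35.13; balance after payment $4,013.80.
Month 4: interest $32.11; balance after payment $3,633.66.
Month 5: interest $29.07; balance after payment $3,250.48.
Month 6: interest $26.00; balance after payment $2,864.23.

$2,864.23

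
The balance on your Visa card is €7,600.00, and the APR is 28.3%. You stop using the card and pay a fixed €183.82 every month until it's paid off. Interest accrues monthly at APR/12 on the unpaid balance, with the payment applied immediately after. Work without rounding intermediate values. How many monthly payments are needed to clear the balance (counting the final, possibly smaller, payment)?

159 months

Monthly rate r = 28.3%/12 = 2.35833% = 0.0235833.
Recurrence: B ← B·(1+r) − €183.82.
Month 1: interest €179.23; balance after payment €7,595.41.
Month 2: interest €179.13; balance after payment €7,590.72.
Closed form: n = −ln(1 − rB₀/P)/ln(1+r) = −ln(0.024952)/ln(1.02358) ≈ 158.339, so the balance reaches zero during payment 159.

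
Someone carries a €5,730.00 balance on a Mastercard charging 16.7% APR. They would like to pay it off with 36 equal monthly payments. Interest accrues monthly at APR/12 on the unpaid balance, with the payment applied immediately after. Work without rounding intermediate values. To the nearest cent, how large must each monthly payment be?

Monthly rate r = 16.7%/12 = 1.39167% = 0.0139167.
Level-payment amortization: P = B₀·r / (1 − (1+r)^(−n)) = 5730.00·0.0139167 / (1 − 1.01392^(−36)).
Denominator 1 − (1+r)^(−36) = 0.391979016.
P = 79.7425 / 0.391979016 ≈ 203.44.

€203.44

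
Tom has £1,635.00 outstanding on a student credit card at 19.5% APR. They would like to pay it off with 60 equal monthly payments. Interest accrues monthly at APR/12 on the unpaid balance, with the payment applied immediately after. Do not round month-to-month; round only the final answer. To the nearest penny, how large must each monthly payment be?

£42.86

Monthly rate r = 19.5%/12 = 1.625% = 0.01625.
Level-payment amortization: P = B₀·r / (1 − (1+r)^(−n)) = 1635.00·0.01625 / (1 − 1.01625^(−60)).
Denominator 1 − (1+r)^(−60) = 0.619839943.
P = 26.5688 / 0.619839943 ≈ 42.86.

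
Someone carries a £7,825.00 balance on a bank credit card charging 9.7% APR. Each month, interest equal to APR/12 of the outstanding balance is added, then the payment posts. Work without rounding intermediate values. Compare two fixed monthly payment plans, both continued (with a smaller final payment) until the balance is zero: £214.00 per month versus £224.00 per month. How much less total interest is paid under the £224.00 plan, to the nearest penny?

£81.22

Monthly rate r = 9.7%/12 = 0.808333% = 0.00808333.
At £214.00/mo: n = ⌈−ln(1 − rB₀/P)/ln(1+r)⌉ = 44 payments (last £111.35); total interest = total paid − £7,825.00 = £1,488.35.
At £224.00/mo: 42 payments (last £48.13); total interest £1,407.13.
Interest saved = £1,488.35 − £1,407.13 = £81.22.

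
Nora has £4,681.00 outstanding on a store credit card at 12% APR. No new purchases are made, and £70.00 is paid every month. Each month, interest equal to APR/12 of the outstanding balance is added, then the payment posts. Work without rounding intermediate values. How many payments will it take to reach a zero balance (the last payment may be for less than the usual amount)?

Monthly rate r = 12%/12 = 1% = 0.01.
Recurrence: B ← B·(1+r) − £70.00.
Month 1: interest £46.81; balance after payment £4,657.81.
Month 2: interest £46.58; balance after payment £4,634.39.
Closed form: n = −ln(1 − rB₀/P)/ln(1+r) = −ln(0.33129)/ln(1.01) ≈ 111.029, so the balance reaches zero during payment 112.

112 payments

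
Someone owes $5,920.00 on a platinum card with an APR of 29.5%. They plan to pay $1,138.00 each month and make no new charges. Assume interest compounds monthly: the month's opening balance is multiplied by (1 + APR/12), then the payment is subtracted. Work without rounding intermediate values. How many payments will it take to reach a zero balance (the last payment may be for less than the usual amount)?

Monthly rate r = 29.5%/12 = 2.45833% = 0.0245833.
Recurrence: B ← B·(1+r) − $1,138.00.
Month 1: interest $145.53; balance after payment $4,927.53.
Month 2: interest $121.14; balance after payment $3,910.67.
Month 3: interest $96.14; balance after payment $2,868.81.
Month 4: interest $70.52; balance after payment $1,801.33.
Month 5: interest $44.28; balance after payment $707.61.
Month 6: interest $17.40; balance after payment $0.00.

6 payments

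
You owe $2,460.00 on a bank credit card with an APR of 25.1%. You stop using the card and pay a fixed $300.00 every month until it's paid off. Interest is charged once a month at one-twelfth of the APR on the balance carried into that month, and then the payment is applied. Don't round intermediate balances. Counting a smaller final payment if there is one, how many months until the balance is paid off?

10 payments

Monthly rate r = 25.1%/12 = 2.09167% = 0.0209167.
Recurrence: B ← B·(1+r) − $300.00.
Month 1: interest $51.45; balance after payment $2,211.45.
Month 2: interest $46.26; balance after payment $1,957.71.
Closed form: n = −ln(1 − rB₀/P)/ln(1+r) = −ln(0.82848)/ln(1.02092) ≈ 9.089, so the balance reaches zero during payment 10.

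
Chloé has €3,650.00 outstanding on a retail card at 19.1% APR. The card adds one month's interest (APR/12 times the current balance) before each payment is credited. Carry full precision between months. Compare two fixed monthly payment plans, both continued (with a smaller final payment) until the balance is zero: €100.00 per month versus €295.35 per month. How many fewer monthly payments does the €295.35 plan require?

42 fewer payments

Monthly rate r = 19.1%/12 = 1.59167% = 0.0159167.
At €100.00/mo: n = ⌈−ln(1 − rB₀/P)/ln(1+r)⌉ = 56 payments (last €8.05); total interest = total paid − €3,650.00 = €1,858.05.
At €295.35/mo: 14 payments (last €257.28); total interest €446.83.
Payments saved = 56 − 14 = 42.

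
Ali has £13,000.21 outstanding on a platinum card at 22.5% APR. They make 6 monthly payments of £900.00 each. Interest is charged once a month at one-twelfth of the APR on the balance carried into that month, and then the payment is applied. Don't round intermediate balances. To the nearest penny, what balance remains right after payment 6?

Monthly rate r = 22.5%/12 = 1.875% = 0.01875.
Each month: B ← B·(1+r) − £900.00.
Month 1: interest £243.75; balance after payment £12,343.96.
Month 2: interest £231.45; balance after payment £11,675.41.
Month 3: interest £218.91; balance after payment £10,994.33.
Month 4: interest £206.14; balance after payment £10,300.47.
Month 5: interest £193.13; balance after payment £9,593.60.
Month 6: interest £179.88; balance after payment £8,873.48.

£8,873.48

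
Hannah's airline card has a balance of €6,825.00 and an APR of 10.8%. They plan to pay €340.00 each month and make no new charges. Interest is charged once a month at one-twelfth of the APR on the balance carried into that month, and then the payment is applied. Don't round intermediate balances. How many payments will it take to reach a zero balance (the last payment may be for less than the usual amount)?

Monthly rate r = 10.8%/12 = 0.9% = 0.009.
Recurrence: B ← B·(1+r) − €340.00.
Month 1: interest €61.43; balance after payment €6,546.43.
Month 2: interest €58.92; balance after payment €6,265.34.
Closed form: n = −ln(1 − rB₀/P)/ln(1+r) = −ln(0.81934)/ln(1.009) ≈ 22.239, so the balance reaches zero during payment 23.

23 payments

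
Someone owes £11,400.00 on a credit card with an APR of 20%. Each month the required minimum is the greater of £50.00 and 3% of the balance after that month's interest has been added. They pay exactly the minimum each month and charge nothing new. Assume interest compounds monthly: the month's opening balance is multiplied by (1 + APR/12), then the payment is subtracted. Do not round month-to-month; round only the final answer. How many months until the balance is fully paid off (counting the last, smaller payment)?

188 months

Monthly rate r = 20%/12 = 1.66667% = 0.0166667.
While 3% of the post-interest balance exceeds £50.00, each month B ← (B·(1+r))·(1 − 0.03), i.e. B shrinks by the factor (1+r)·0.97 = 0.98617.
This holds for months 1–140. Entering month 141 the balance is £1,621.62; 3% of the post-interest balance is now below £50.00, so the flat £50.00 minimum applies from here.
From month 141 a fixed £50.00 at rate r clears £1,621.62 in 48 more payments. Total: 140 + 48 = 188 months.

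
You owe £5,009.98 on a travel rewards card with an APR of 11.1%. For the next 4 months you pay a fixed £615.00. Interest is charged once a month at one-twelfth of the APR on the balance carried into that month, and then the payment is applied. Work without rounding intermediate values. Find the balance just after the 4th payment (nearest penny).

Monthly rate r = 11.1%/12 = 0.925% = 0.00925.
Each month: B ← B·(1+r) − £615.00.
Month 1: interest £46.34; balance after payment £4,441.32.
Month 2: interest £41.08; balance after payment £3,867.40.
Month 3: interest £35.77; balance after payment £3,288.18.
Month 4: interest £30.42; balance after payment £2,703.59.

£2,703.59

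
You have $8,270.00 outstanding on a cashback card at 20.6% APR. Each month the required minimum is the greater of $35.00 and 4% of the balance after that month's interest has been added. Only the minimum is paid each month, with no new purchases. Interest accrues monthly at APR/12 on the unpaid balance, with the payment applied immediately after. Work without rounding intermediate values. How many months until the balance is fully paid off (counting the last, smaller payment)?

Monthly rate r = 20.6%/12 = 1.71667% = 0.0171667.
While 4% of the post-interest balance exceeds $35.00, each month B ← (B·(1+r))·(1 − 0.04), i.e. B shrinks by the factor (1+r)·0.96 = 0.97648.
This holds for months 1–96. Entering month 97 the balance is $841.76; 4% of the post-interest balance is now below $35.00, so the flat $35.00 minimum applies from here.
From month 97 a fixed $35.00 at rate r clears $841.76 in 32 more payments. Total: 96 + 32 = 128 months.

128 months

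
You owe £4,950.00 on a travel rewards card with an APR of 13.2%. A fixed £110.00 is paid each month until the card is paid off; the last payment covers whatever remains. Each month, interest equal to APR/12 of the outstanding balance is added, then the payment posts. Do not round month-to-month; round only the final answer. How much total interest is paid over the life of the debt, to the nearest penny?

£1,919.62

Monthly rate r = 13.2%/12 = 1.1% = 0.011.
Payoff takes n = ⌈−ln(1 − rB₀/P)/ln(1+r)⌉ = ⌈62.450⌉ = 63 payments; the last is £49.62.
Total paid = 62·£110.00 + £49.62 = £6,869.62.
Total interest = total paid − principal = £6,869.62 − £4,950.00 = £1,919.62.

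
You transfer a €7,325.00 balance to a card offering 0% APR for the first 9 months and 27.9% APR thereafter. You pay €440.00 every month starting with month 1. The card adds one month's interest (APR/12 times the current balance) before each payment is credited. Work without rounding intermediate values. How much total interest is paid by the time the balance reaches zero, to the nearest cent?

Promo months 1–9 at r₀ = 0%/12 = 0; months 10+ at r₁ = 27.9%/12 = 0.02325.
After month 9 (no interest yet): B = €7,325.00 − 9·€440.00 = €3,365.00.
Then at r₁ with €440.00/mo: n₂ = −ln(1 − r₁·B/P)/ln(1+r₁) ≈ 8.52 → 9 more payments.
Total paid = 17·€440.00 + €229.32 = €7,709.32; interest = €7,709.32 − €7,325.00 = €384.32.

€384.32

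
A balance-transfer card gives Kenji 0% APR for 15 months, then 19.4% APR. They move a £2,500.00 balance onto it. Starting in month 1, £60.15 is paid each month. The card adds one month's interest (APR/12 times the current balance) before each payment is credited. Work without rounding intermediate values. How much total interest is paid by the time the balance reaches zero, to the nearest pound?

Promo months 1–15 at r₀ = 0%/12 = 0; months 16+ at r₁ = 19.4%/12 = 0.0161667.
After month 15 (no interest yet): B = £2,500.00 − 15·£60.15 = £1,597.75.
Then at r₁ with £60.15/mo: n₂ = −ln(1 − r₁·B/P)/ln(1+r₁) ≈ 34.99 → 35 more payments.
Total paid = 49·£60.15 + £59.46 = £3,006.81; interest = £3,006.81 − £2,500.00 = £506.81.

£507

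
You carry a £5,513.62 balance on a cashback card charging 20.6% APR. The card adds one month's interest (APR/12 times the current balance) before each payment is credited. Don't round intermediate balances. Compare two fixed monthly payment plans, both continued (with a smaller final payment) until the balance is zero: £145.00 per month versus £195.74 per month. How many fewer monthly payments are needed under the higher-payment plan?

24 fewer payments

Monthly rate r = 20.6%/12 = 1.71667% = 0.0171667.
At £145.00/mo: n = ⌈−ln(1 − rB₀/P)/ln(1+r)⌉ = 63 payments (last £20.97); total interest = total paid − £5,513.62 = £3,497.35.
At £195.74/mo: 39 payments (last £161.05); total interest £2,085.55.
Payments saved = 63 − 39 = 24.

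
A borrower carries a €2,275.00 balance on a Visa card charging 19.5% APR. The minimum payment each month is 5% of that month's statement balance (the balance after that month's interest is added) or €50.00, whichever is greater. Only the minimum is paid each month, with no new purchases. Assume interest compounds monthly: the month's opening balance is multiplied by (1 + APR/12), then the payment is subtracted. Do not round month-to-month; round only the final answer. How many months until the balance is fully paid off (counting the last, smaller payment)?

Monthly rate r = 19.5%/12 = 1.625% = 0.01625.
While 5% of the post-interest balance exceeds €50.00, each month B ← (B·(1+r))·(1 − 0.05), i.e. B shrinks by the factor (1+r)·0.95 = 0.96544.
This holds for months 1–24. Entering month 25 the balance is €978.05; 5% of the post-interest balance is now below €50.00, so the flat €50.00 minimum applies from here.
From month 25 a fixed €50.00 at rate r clears €978.05 in 24 more payments. Total: 24 + 24 = 48 months.

48 months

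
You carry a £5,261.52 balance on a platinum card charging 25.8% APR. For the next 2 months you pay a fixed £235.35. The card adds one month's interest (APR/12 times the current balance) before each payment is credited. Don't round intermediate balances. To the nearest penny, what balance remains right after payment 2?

Monthly rate r = 25.8%/12 = 2.15% = 0.0215.
Each month: B ← B·(1+r) − £235.35.
Month 1: interest £113.12; balance after payment £5,139.29.
Month 2: interest £110.49; balance after payment £5,014.44.

£5,014.44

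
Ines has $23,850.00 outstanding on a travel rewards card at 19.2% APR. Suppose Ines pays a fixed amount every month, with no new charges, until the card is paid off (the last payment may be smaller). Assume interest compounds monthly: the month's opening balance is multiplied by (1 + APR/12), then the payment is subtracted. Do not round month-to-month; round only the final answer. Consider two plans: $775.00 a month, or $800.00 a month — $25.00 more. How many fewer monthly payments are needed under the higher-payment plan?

Monthly rate r = 19.2%/12 = 1.6% = 0.016.
At $775.00/mo: n = ⌈−ln(1 − rB₀/P)/ln(1+r)⌉ = 43 payments (last $555.67); total interest = total paid − $23,850.00 = $9,255.67.
At $800.00/mo: 41 payments (last $668.15); total interest $8,818.15.
Payments saved = 43 − 41 = 2.

2 fewer payments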